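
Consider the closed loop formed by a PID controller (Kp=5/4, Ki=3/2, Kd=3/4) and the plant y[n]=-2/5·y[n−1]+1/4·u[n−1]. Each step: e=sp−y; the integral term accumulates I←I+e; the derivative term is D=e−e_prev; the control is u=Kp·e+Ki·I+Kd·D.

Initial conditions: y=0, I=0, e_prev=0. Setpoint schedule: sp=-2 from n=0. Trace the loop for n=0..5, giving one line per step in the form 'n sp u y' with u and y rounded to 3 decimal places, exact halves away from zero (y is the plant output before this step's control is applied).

(exact arithmetic carried between steps; '≈' marks a value shown rounded to 6 d.p. or computed from one; I and e_prev carry over from the previous line; the table rounds u and y to 3 d.p., halves away from zero)
n=0: y=0, sp=-2, e=sp−y=-2; I=-2, D=e−e_prev=-2; u=5/4·(-2)+3/2·(-2)+3/4·(-2)=-7; next y=-2/5·0+1/4·(-7)=-1.75
n=1: y=-1.75, sp=-2, e=sp−y=-0.25; I=-2.25, D=e−e_prev=1.75; u=5/4·(-0.25)+3/2·(-2.25)+3/4·1.75=-2.375; next y=-2/5·(-1.75)+1/4·(-2.375)=0.10625
n=2: y=0.10625, sp=-2, e=sp−y=-2.10625; I=-4.35625, D=e−e_prev=-1.85625; u=5/4·(-2.10625)+3/2·(-4.35625)+3/4·(-1.85625)=-10.559375; next y=-2/5·0.10625+1/4·(-10.559375)≈-2.682344
n=3: y≈-2.682344, sp=-2, e=sp−y≈0.682344; I≈-3.673906, D=e−e_prev≈2.788594; u=5/4·0.682344+3/2·(-3.673906)+3/4·2.788594≈-2.566484; next y=-2/5·(-2.682344)+1/4·(-2.566484)≈0.431316
n=4: y≈0.431316, sp=-2, e=sp−y≈-2.431316; I≈-6.105223, D=e−e_prev≈-3.113660; u=5/4·(-2.431316)+3/2·(-6.105223)+3/4·(-3.113660)≈-14.532225; next y=-2/5·0.431316+1/4·(-14.532225)≈-3.805583
n=5: y≈-3.805583, sp=-2, e=sp−y≈1.805583; I≈-4.299640, D=e−e_prev≈4.236899; u=5/4·1.805583+3/2·(-4.299640)+3/4·4.236899≈-1.014807; next y=-2/5·(-3.805583)+1/4·(-1.014807)≈1.268531

0 -2 -7.000 0.000
1 -2 -2.375 -1.750
2 -2 -10.559 0.106
3 -2 -2.566 -2.682
4 -2 -14.532 0.431
5 -2 -1.015 -3.806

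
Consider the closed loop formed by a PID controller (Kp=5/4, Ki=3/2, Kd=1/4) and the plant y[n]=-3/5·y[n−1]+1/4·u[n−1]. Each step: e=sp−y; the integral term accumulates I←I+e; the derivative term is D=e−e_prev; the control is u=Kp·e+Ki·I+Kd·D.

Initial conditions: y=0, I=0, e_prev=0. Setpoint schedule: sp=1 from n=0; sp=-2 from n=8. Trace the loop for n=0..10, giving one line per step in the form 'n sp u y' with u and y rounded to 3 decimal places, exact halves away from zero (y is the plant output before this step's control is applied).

0 1 3.000 0.000
1 1 2.000 0.750
2 1 4.663 0.050
3 1 2.656 1.136
4 1 6.183 -0.017
5 1 2.700 1.556
6 1 7.704 -0.259
7 1 2.118 2.081
8 -2 0.483 -0.719
9 -2 -5.203 0.552
10 -2 -2.161 -1.632

(exact arithmetic carried between steps; '≈' marks a value shown rounded to 6 d.p. or computed from one; I and e_prev carry over from the previous line; the table rounds u and y to 3 d.p., halves away from zero)
n=0: y=0, sp=1, e=sp−y=1; I=1, D=e−e_prev=1; u=5/4·1+3/2·1+1/4·1=3; next y=-3/5·0+1/4·3=0.75
n=1: y=0.75, sp=1, e=sp−y=0.25; I=1.25, D=e−e_prev=-0.75; u=5/4·0.25+3/2·1.25+1/4·(-0.75)=2; next y=-3/5·0.75+1/4·2=0.05
n=2: y=0.05, sp=1, e=sp−y=0.95; I=2.2, D=e−e_prev=0.7; u=5/4·0.95+3/2·2.2+1/4·0.7=4.6625; next y=-3/5·0.05+1/4·4.6625=1.135625
n=3: y=1.135625, sp=1, e=sp−y=-0.135625; I=2.064375, D=e−e_prev=-1.085625; u=5/4·(-0.135625)+3/2·2.064375+1/4·(-1.085625)=2.655625; next y=-3/5·1.135625+1/4·2.655625≈-0.017469
n=4: y≈-0.017469, sp=1, e=sp−y≈1.017469; I≈3.081844, D=e−e_prev≈1.153094; u=5/4·1.017469+3/2·3.081844+1/4·1.153094≈6.182875; next y=-3/5·(-0.017469)+1/4·6.182875≈1.5562
n=5: y=1.5562, sp=1, e=sp−y=-0.5562; I≈2.525644, D=e−e_prev≈-1.573669; u=5/4·(-0.5562)+3/2·2.525644+1/4·(-1.573669)≈2.699798; next y=-3/5·1.5562+1/4·2.699798≈-0.258770
n=6: y≈-0.258770, sp=1, e=sp−y≈1.258770; I≈3.784414, D=e−e_prev≈1.814970; u=5/4·1.258770+3/2·3.784414+1/4·1.814970≈7.703827; next y=-3/5·(-0.258770)+1/4·7.703827≈2.081219
n=7: y≈2.081219, sp=1, e=sp−y≈-1.081219; I≈2.703195, D=e−e_prev≈-2.339989; u=5/4·(-1.081219)+3/2·2.703195+1/4·(-2.339989)≈2.118272; next y=-3/5·2.081219+1/4·2.118272≈-0.719163
n=8: y≈-0.719163, sp=-2, e=sp−y≈-1.280837; I≈1.422359, D=e−e_prev≈-0.199618; u=5/4·(-1.280837)+3/2·1.422359+1/4·(-0.199618)≈0.482588; next y=-3/5·(-0.719163)+1/4·0.482588≈0.552145
n=9: y≈0.552145, sp=-2, e=sp−y≈-2.552145; I≈-1.129786, D=e−e_prev≈-1.271308; u=5/4·(-2.552145)+3/2·(-1.129786)+1/4·(-1.271308)≈-5.202688; next y=-3/5·0.552145+1/4·(-5.202688)≈-1.631959
n=10: y≈-1.631959, sp=-2, e=sp−y≈-0.368041; I≈-1.497827, D=e−e_prev≈2.184104; u=5/4·(-0.368041)+3/2·(-1.497827)+1/4·2.184104≈-2.160766; next y=-3/5·(-1.631959)+1/4·(-2.160766)≈0.438984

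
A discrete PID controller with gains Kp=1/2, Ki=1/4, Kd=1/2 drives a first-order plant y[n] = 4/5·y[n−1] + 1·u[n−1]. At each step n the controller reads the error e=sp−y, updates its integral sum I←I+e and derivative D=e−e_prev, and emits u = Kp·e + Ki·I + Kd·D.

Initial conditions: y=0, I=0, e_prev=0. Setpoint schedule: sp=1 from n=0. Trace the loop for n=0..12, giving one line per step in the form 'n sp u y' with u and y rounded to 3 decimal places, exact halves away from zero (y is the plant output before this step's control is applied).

0 1 1.250 0.000
1 1 -0.563 1.250
2 1 1.016 0.438
3 1 -0.410 1.366
4 1 0.817 0.682
5 1 -0.296 1.362
6 1 0.664 0.794
7 1 -0.200 1.299
8 1 0.553 0.839
9 1 -0.118 1.224
10 1 0.472 0.861
11 1 -0.049 1.161
12 1 0.412 0.879

(exact arithmetic carried between steps; '≈' marks a value shown rounded to 6 d.p. or computed from one; I and e_prev carry over from the previous line; the table rounds u and y to 3 d.p., halves away from zero)
n=0: y=0, sp=1, e=sp−y=1; I=1, D=e−e_prev=1; u=1/2·1+1/4·1+1/2·1=1.25; next y=4/5·0+1·1.25=1.25
n=1: y=1.25, sp=1, e=sp−y=-0.25; I=0.75, D=e−e_prev=-1.25; u=1/2·(-0.25)+1/4·0.75+1/2·(-1.25)=-0.5625; next y=4/5·1.25+1·(-0.5625)=0.4375
n=2: y=0.4375, sp=1, e=sp−y=0.5625; I=1.3125, D=e−e_prev=0.8125; u=1/2·0.5625+1/4·1.3125+1/2·0.8125=1.015625; next y=4/5·0.4375+1·1.015625=1.365625
n=3: y=1.365625, sp=1, e=sp−y=-0.365625; I=0.946875, D=e−e_prev=-0.928125; u=1/2·(-0.365625)+1/4·0.946875+1/2·(-0.928125)≈-0.410156; next y=4/5·1.365625+1·(-0.410156)≈0.682344
n=4: y≈0.682344, sp=1, e=sp−y≈0.317656; I≈1.264531, D=e−e_prev≈0.683281; u=1/2·0.317656+1/4·1.264531+1/2·0.683281≈0.816602; next y=4/5·0.682344+1·0.816602≈1.362477
n=5: y≈1.362477, sp=1, e=sp−y≈-0.362477; I≈0.902055, D=e−e_prev≈-0.680133; u=1/2·(-0.362477)+1/4·0.902055+1/2·(-0.680133)≈-0.295791; next y=4/5·1.362477+1·(-0.295791)≈0.794190
n=6: y≈0.794190, sp=1, e=sp−y≈0.205810; I≈1.107864, D=e−e_prev≈0.568286; u=1/2·0.205810+1/4·1.107864+1/2·0.568286≈0.664014; next y=4/5·0.794190+1·0.664014≈1.299366
n=7: y≈1.299366, sp=1, e=sp−y≈-0.299366; I≈0.808498, D=e−e_prev≈-0.505176; u=1/2·(-0.299366)+1/4·0.808498+1/2·(-0.505176)≈-0.200147; next y=4/5·1.299366+1·(-0.200147)≈0.839346
n=8: y≈0.839346, sp=1, e=sp−y≈0.160654; I≈0.969152, D=e−e_prev≈0.460020; u=1/2·0.160654+1/4·0.969152+1/2·0.460020≈0.552625; next y=4/5·0.839346+1·0.552625≈1.224102
n=9: y≈1.224102, sp=1, e=sp−y≈-0.224102; I≈0.745050, D=e−e_prev≈-0.384755; u=1/2·(-0.224102)+1/4·0.745050+1/2·(-0.384755)≈-0.118166; next y=4/5·1.224102+1·(-0.118166)≈0.861115
n=10: y≈0.861115, sp=1, e=sp−y≈0.138885; I≈0.883935, D=e−e_prev≈0.362987; u=1/2·0.138885+1/4·0.883935+1/2·0.362987≈0.471919; next y=4/5·0.861115+1·0.471919≈1.160812
n=11: y≈1.160812, sp=1, e=sp−y≈-0.160812; I≈0.723123, D=e−e_prev≈-0.299696; u=1/2·(-0.160812)+1/4·0.723123+1/2·(-0.299696)≈-0.049473; next y=4/5·1.160812+1·(-0.049473)≈0.879176
n=12: y≈0.879176, sp=1, e=sp−y≈0.120824; I≈0.843947, D=e−e_prev≈0.281635; u=1/2·0.120824+1/4·0.843947+1/2·0.281635≈0.412216; next y=4/5·0.879176+1·0.412216≈1.115557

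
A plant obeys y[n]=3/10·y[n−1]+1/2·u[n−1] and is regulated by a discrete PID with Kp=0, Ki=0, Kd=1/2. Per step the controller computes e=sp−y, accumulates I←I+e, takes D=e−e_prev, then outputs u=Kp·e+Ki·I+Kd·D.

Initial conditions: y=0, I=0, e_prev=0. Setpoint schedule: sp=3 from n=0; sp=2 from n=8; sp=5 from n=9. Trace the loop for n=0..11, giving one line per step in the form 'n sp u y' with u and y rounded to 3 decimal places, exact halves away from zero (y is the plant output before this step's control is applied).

(exact arithmetic carried between steps; '≈' marks a value shown rounded to 6 d.p. or computed from one; I and e_prev carry over from the previous line; the table rounds u and y to 3 d.p., halves away from zero)
n=0: y=0, sp=3, e=sp−y=3; I=3, D=e−e_prev=3; u=0·3+0·3+1/2·3=1.5; next y=3/10·0+1/2·1.5=0.75
n=1: y=0.75, sp=3, e=sp−y=2.25; I=5.25, D=e−e_prev=-0.75; u=0·2.25+0·5.25+1/2·(-0.75)=-0.375; next y=3/10·0.75+1/2·(-0.375)=0.0375
n=2: y=0.0375, sp=3, e=sp−y=2.9625; I=8.2125, D=e−e_prev=0.7125; u=0·2.9625+0·8.2125+1/2·0.7125=0.35625; next y=3/10·0.0375+1/2·0.35625=0.189375
n=3: y=0.189375, sp=3, e=sp−y=2.810625; I=11.023125, D=e−e_prev=-0.151875; u=0·2.810625+0·11.023125+1/2·(-0.151875)≈-0.075938; next y=3/10·0.189375+1/2·(-0.075938)≈0.018844
n=4: y≈0.018844, sp=3, e=sp−y≈2.981156; I≈14.004281, D=e−e_prev≈0.170531; u=0·2.981156+0·14.004281+1/2·0.170531≈0.085266; next y=3/10·0.018844+1/2·0.085266≈0.048286
n=5: y≈0.048286, sp=3, e=sp−y≈2.951714; I≈16.955995, D=e−e_prev≈-0.029442; u=0·2.951714+0·16.955995+1/2·(-0.029442)≈-0.014721; next y=3/10·0.048286+1/2·(-0.014721)≈0.007125
n=6: y≈0.007125, sp=3, e=sp−y≈2.992875; I≈19.948870, D=e−e_prev≈0.041161; u=0·2.992875+0·19.948870+1/2·0.041161≈0.020580; next y=3/10·0.007125+1/2·0.020580≈0.012428
n=7: y≈0.012428, sp=3, e=sp−y≈2.987572; I≈22.936442, D=e−e_prev≈-0.005303; u=0·2.987572+0·22.936442+1/2·(-0.005303)≈-0.002651; next y=3/10·0.012428+1/2·(-0.002651)≈0.002403
n=8: y≈0.002403, sp=2, e=sp−y≈1.997597; I≈24.934040, D=e−e_prev≈-0.989975; u=0·1.997597+0·24.934040+1/2·(-0.989975)≈-0.494987; next y=3/10·0.002403+1/2·(-0.494987)≈-0.246773
n=9: y≈-0.246773, sp=5, e=sp−y≈5.246773; I≈30.180813, D=e−e_prev≈3.249176; u=0·5.246773+0·30.180813+1/2·3.249176≈1.624588; next y=3/10·(-0.246773)+1/2·1.624588≈0.738262
n=10: y≈0.738262, sp=5, e=sp−y≈4.261738; I≈34.442551, D=e−e_prev≈-0.985035; u=0·4.261738+0·34.442551+1/2·(-0.985035)≈-0.492517; next y=3/10·0.738262+1/2·(-0.492517)≈-0.024780
n=11: y≈-0.024780, sp=5, e=sp−y≈5.024780; I≈39.467331, D=e−e_prev≈0.763042; u=0·5.024780+0·39.467331+1/2·0.763042≈0.381521; next y=3/10·(-0.024780)+1/2·0.381521≈0.183327

0 3 1.500 0.000
1 3 -0.375 0.750
2 3 0.356 0.038
3 3 -0.076 0.189
4 3 0.085 0.019
5 3 -0.015 0.048
6 3 0.021 0.007
7 3 -0.003 0.012
8 2 -0.495 0.002
9 5 1.625 -0.247
10 5 -0.493 0.738
11 5 0.382 -0.025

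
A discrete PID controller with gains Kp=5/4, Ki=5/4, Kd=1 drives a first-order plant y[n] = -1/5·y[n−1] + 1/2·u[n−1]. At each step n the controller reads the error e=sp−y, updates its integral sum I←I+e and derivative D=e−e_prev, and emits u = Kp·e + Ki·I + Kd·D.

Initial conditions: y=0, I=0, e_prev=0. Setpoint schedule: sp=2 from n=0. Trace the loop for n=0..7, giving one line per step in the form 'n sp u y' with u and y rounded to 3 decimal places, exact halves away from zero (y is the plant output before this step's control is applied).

0 2 7.000 0.000
1 2 -4.750 3.500
2 2 19.888 -3.075
3 2 -28.062 10.559
4 2 68.328 -16.143
5 2 -123.069 37.393
6 2 258.646 -69.013
7 2 -501.478 143.125

(exact arithmetic carried between steps; '≈' marks a value shown rounded to 6 d.p. or computed from one; I and e_prev carry over from the previous line; the table rounds u and y to 3 d.p., halves away from zero)
n=0: y=0, sp=2, e=sp−y=2; I=2, D=e−e_prev=2; u=5/4·2+5/4·2+1·2=7; next y=-1/5·0+1/2·7=3.5
n=1: y=3.5, sp=2, e=sp−y=-1.5; I=0.5, D=e−e_prev=-3.5; u=5/4·(-1.5)+5/4·0.5+1·(-3.5)=-4.75; next y=-1/5·3.5+1/2·(-4.75)=-3.075
n=2: y=-3.075, sp=2, e=sp−y=5.075; I=5.575, D=e−e_prev=6.575; u=5/4·5.075+5/4·5.575+1·6.575=19.8875; next y=-1/5·(-3.075)+1/2·19.8875=10.55875
n=3: y=10.55875, sp=2, e=sp−y=-8.55875; I=-2.98375, D=e−e_prev=-13.63375; u=5/4·(-8.55875)+5/4·(-2.98375)+1·(-13.63375)=-28.061875; next y=-1/5·10.55875+1/2·(-28.061875)≈-16.142688
n=4: y≈-16.142688, sp=2, e=sp−y≈18.142688; I≈15.158938, D=e−e_prev≈26.701438; u=5/4·18.142688+5/4·15.158938+1·26.701438≈68.328469; next y=-1/5·(-16.142688)+1/2·68.328469≈37.392772
n=5: y≈37.392772, sp=2, e=sp−y≈-35.392772; I≈-20.233834, D=e−e_prev≈-53.535459; u=5/4·(-35.392772)+5/4·(-20.233834)+1·(-53.535459)≈-123.068717; next y=-1/5·37.392772+1/2·(-123.068717)≈-69.012913
n=6: y≈-69.012913, sp=2, e=sp−y≈71.012913; I≈50.779079, D=e−e_prev≈106.405685; u=5/4·71.012913+5/4·50.779079+1·106.405685≈258.645674; next y=-1/5·(-69.012913)+1/2·258.645674≈143.125420
n=7: y≈143.125420, sp=2, e=sp−y≈-141.125420; I≈-90.346341, D=e−e_prev≈-212.138333; u=5/4·(-141.125420)+5/4·(-90.346341)+1·(-212.138333)≈-501.478034; next y=-1/5·143.125420+1/2·(-501.478034)≈-279.364101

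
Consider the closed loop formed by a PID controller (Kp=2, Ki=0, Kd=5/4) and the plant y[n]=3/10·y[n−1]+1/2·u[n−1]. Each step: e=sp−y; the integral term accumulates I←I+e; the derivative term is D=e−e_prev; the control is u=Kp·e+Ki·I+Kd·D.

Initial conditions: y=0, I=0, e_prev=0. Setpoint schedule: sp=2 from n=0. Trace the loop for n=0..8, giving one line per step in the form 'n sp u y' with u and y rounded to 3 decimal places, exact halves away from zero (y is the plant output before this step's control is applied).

(exact arithmetic carried between steps; '≈' marks a value shown rounded to 6 d.p. or computed from one; I and e_prev carry over from the previous line; the table rounds u and y to 3 d.p., halves away from zero)
n=0: y=0, sp=2, e=sp−y=2; I=2, D=e−e_prev=2; u=2·2+0·2+5/4·2=6.5; next y=3/10·0+1/2·6.5=3.25
n=1: y=3.25, sp=2, e=sp−y=-1.25; I=0.75, D=e−e_prev=-3.25; u=2·(-1.25)+0·0.75+5/4·(-3.25)=-6.5625; next y=3/10·3.25+1/2·(-6.5625)=-2.30625
n=2: y=-2.30625, sp=2, e=sp−y=4.30625; I=5.05625, D=e−e_prev=5.55625; u=2·4.30625+0·5.05625+5/4·5.55625≈15.557813; next y=3/10·(-2.30625)+1/2·15.557813≈7.087031
n=3: y≈7.087031, sp=2, e=sp−y≈-5.087031; I≈-0.030781, D=e−e_prev≈-9.393281; u=2·(-5.087031)+0·(-0.030781)+5/4·(-9.393281)≈-21.915664; next y=3/10·7.087031+1/2·(-21.915664)≈-8.831723
n=4: y≈-8.831723, sp=2, e=sp−y≈10.831723; I≈10.800941, D=e−e_prev≈15.918754; u=2·10.831723+0·10.800941+5/4·15.918754≈41.561888; next y=3/10·(-8.831723)+1/2·41.561888≈18.131427
n=5: y≈18.131427, sp=2, e=sp−y≈-16.131427; I≈-5.330486, D=e−e_prev≈-26.963150; u=2·(-16.131427)+0·(-5.330486)+5/4·(-26.963150)≈-65.966791; next y=3/10·18.131427+1/2·(-65.966791)≈-27.543968
n=6: y≈-27.543968, sp=2, e=sp−y≈29.543968; I≈24.213482, D=e−e_prev≈45.675395; u=2·29.543968+0·24.213482+5/4·45.675395≈116.182178; next y=3/10·(-27.543968)+1/2·116.182178≈49.827899
n=7: y≈49.827899, sp=2, e=sp−y≈-47.827899; I≈-23.614417, D=e−e_prev≈-77.371866; u=2·(-47.827899)+0·(-23.614417)+5/4·(-77.371866)≈-192.370631; next y=3/10·49.827899+1/2·(-192.370631)≈-81.236946
n=8: y≈-81.236946, sp=2, e=sp−y≈83.236946; I≈59.622529, D=e−e_prev≈131.064845; u=2·83.236946+0·59.622529+5/4·131.064845≈330.304947; next y=3/10·(-81.236946)+1/2·330.304947≈140.781390

0 2 6.500 0.000
1 2 -6.563 3.250
2 2 15.558 -2.306
3 2 -21.916 7.087
4 2 41.562 -8.832
5 2 -65.967 18.131
6 2 116.182 -27.544
7 2 -192.371 49.828
8 2 330.305 -81.237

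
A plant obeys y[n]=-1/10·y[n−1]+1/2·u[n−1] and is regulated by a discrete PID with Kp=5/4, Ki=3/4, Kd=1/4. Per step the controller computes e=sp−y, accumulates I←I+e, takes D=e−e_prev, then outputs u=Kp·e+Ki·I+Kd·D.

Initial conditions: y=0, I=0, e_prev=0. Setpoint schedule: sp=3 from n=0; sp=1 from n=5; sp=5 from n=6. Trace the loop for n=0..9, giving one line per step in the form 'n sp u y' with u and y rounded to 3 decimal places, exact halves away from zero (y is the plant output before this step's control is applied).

(exact arithmetic carried between steps; '≈' marks a value shown rounded to 6 d.p. or computed from one; I and e_prev carry over from the previous line; the table rounds u and y to 3 d.p., halves away from zero)
n=0: y=0, sp=3, e=sp−y=3; I=3, D=e−e_prev=3; u=5/4·3+3/4·3+1/4·3=6.75; next y=-1/10·0+1/2·6.75=3.375
n=1: y=3.375, sp=3, e=sp−y=-0.375; I=2.625, D=e−e_prev=-3.375; u=5/4·(-0.375)+3/4·2.625+1/4·(-3.375)=0.65625; next y=-1/10·3.375+1/2·0.65625=-0.009375
n=2: y=-0.009375, sp=3, e=sp−y=3.009375; I=5.634375, D=e−e_prev=3.384375; u=5/4·3.009375+3/4·5.634375+1/4·3.384375≈8.833594; next y=-1/10·(-0.009375)+1/2·8.833594≈4.417734
n=3: y≈4.417734, sp=3, e=sp−y≈-1.417734; I≈4.216641, D=e−e_prev≈-4.427109; u=5/4·(-1.417734)+3/4·4.216641+1/4·(-4.427109)≈0.283535; next y=-1/10·4.417734+1/2·0.283535≈-0.300006
n=4: y≈-0.300006, sp=3, e=sp−y≈3.300006; I≈7.516646, D=e−e_prev≈4.717740; u=5/4·3.300006+3/4·7.516646+1/4·4.717740≈10.941927; next y=-1/10·(-0.300006)+1/2·10.941927≈5.500964
n=5: y≈5.500964, sp=1, e=sp−y≈-4.500964; I≈3.015682, D=e−e_prev≈-7.800970; u=5/4·(-4.500964)+3/4·3.015682+1/4·(-7.800970)≈-5.314686; next y=-1/10·5.500964+1/2·(-5.314686)≈-3.207439
n=6: y≈-3.207439, sp=5, e=sp−y≈8.207439; I≈11.223122, D=e−e_prev≈12.708404; u=5/4·8.207439+3/4·11.223122+1/4·12.708404≈21.853742; next y=-1/10·(-3.207439)+1/2·21.853742≈11.247615
n=7: y≈11.247615, sp=5, e=sp−y≈-6.247615; I≈4.975507, D=e−e_prev≈-14.455054; u=5/4·(-6.247615)+3/4·4.975507+1/4·(-14.455054)≈-7.691652; next y=-1/10·11.247615+1/2·(-7.691652)≈-4.970587
n=8: y≈-4.970587, sp=5, e=sp−y≈9.970587; I≈14.946094, D=e−e_prev≈16.218202; u=5/4·9.970587+3/4·14.946094+1/4·16.218202≈27.727355; next y=-1/10·(-4.970587)+1/2·27.727355≈14.360736
n=9: y≈14.360736, sp=5, e=sp−y≈-9.360736; I≈5.585358, D=e−e_prev≈-19.331324; u=5/4·(-9.360736)+3/4·5.585358+1/4·(-19.331324)≈-12.344733; next y=-1/10·14.360736+1/2·(-12.344733)≈-7.608440

0 3 6.750 0.000
1 3 0.656 3.375
2 3 8.834 -0.009
3 3 0.284 4.418
4 3 10.942 -0.300
5 1 -5.315 5.501
6 5 21.854 -3.207
7 5 -7.692 11.248
8 5 27.727 -4.971
9 5 -12.345 14.361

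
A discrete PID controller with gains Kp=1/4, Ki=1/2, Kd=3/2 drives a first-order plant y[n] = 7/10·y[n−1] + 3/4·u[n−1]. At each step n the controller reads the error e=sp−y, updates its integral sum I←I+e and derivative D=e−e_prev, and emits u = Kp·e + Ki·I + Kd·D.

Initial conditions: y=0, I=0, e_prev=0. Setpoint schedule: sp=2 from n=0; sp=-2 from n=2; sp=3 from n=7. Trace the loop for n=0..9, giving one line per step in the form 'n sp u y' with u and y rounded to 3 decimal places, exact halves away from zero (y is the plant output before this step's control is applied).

0 2 4.500 0.000
1 2 -5.094 3.375
2 -2 1.155 -1.458
3 -2 -3.298 -0.154
4 -2 3.196 -2.582
5 -2 -7.291 0.590
6 -2 8.873 -5.055
7 3 -5.202 3.116
8 3 10.379 -1.720
9 3 -13.191 6.580

(exact arithmetic carried between steps; '≈' marks a value shown rounded to 6 d.p. or computed from one; I and e_prev carry over from the previous line; the table rounds u and y to 3 d.p., halves away from zero)
n=0: y=0, sp=2, e=sp−y=2; I=2, D=e−e_prev=2; u=1/4·2+1/2·2+3/2·2=4.5; next y=7/10·0+3/4·4.5=3.375
n=1: y=3.375, sp=2, e=sp−y=-1.375; I=0.625, D=e−e_prev=-3.375; u=1/4·(-1.375)+1/2·0.625+3/2·(-3.375)=-5.09375; next y=7/10·3.375+3/4·(-5.09375)≈-1.457813
n=2: y≈-1.457813, sp=-2, e=sp−y≈-0.542188; I≈0.082813, D=e−e_prev≈0.832813; u=1/4·(-0.542188)+1/2·0.082813+3/2·0.832813≈1.155078; next y=7/10·(-1.457813)+3/4·1.155078≈-0.154160
n=3: y≈-0.154160, sp=-2, e=sp−y≈-1.845840; I≈-1.763027, D=e−e_prev≈-1.303652; u=1/4·(-1.845840)+1/2·(-1.763027)+3/2·(-1.303652)≈-3.298452; next y=7/10·(-0.154160)+3/4·(-3.298452)≈-2.581751
n=4: y≈-2.581751, sp=-2, e=sp−y≈0.581751; I≈-1.181276, D=e−e_prev≈2.427591; u=1/4·0.581751+1/2·(-1.181276)+3/2·2.427591≈3.196186; next y=7/10·(-2.581751)+3/4·3.196186≈0.589914
n=5: y≈0.589914, sp=-2, e=sp−y≈-2.589914; I≈-3.771190, D=e−e_prev≈-3.171665; u=1/4·(-2.589914)+1/2·(-3.771190)+3/2·(-3.171665)≈-7.290571; next y=7/10·0.589914+3/4·(-7.290571)≈-5.054989
n=6: y≈-5.054989, sp=-2, e=sp−y≈3.054989; I≈-0.716201, D=e−e_prev≈5.644903; u=1/4·3.054989+1/2·(-0.716201)+3/2·5.644903≈8.873000; next y=7/10·(-5.054989)+3/4·8.873000≈3.116258
n=7: y≈3.116258, sp=3, e=sp−y≈-0.116258; I≈-0.832460, D=e−e_prev≈-3.171247; u=1/4·(-0.116258)+1/2·(-0.832460)+3/2·(-3.171247)≈-5.202165; next y=7/10·3.116258+3/4·(-5.202165)≈-1.720243
n=8: y≈-1.720243, sp=3, e=sp−y≈4.720243; I≈3.887783, D=e−e_prev≈4.836501; u=1/4·4.720243+1/2·3.887783+3/2·4.836501≈10.378704; next y=7/10·(-1.720243)+3/4·10.378704≈6.579858
n=9: y≈6.579858, sp=3, e=sp−y≈-3.579858; I≈0.307925, D=e−e_prev≈-8.300100; u=1/4·(-3.579858)+1/2·0.307925+3/2·(-8.300100)≈-13.191152; next y=7/10·6.579858+3/4·(-13.191152)≈-5.287464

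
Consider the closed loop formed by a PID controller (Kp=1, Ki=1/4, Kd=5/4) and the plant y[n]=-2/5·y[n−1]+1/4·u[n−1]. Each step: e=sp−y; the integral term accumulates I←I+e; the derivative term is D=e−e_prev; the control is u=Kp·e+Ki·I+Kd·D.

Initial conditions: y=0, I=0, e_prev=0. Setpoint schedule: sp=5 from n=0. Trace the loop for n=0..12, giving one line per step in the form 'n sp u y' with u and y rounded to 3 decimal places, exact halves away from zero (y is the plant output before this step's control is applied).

0 5 12.500 0.000
1 5 -0.313 3.125
2 5 15.195 -1.328
3 5 -2.935 4.330
4 5 21.295 -2.466
5 5 -7.272 6.310
6 5 30.000 -4.342
7 5 -14.927 9.237
8 5 42.646 -7.427
9 5 -27.723 13.632
10 5 61.481 -12.384
11 5 -48.461 20.324
12 5 90.014 -20.245

(exact arithmetic carried between steps; '≈' marks a value shown rounded to 6 d.p. or computed from one; I and e_prev carry over from the previous line; the table rounds u and y to 3 d.p., halves away from zero)
n=0: y=0, sp=5, e=sp−y=5; I=5, D=e−e_prev=5; u=1·5+1/4·5+5/4·5=12.5; next y=-2/5·0+1/4·12.5=3.125
n=1: y=3.125, sp=5, e=sp−y=1.875; I=6.875, D=e−e_prev=-3.125; u=1·1.875+1/4·6.875+5/4·(-3.125)=-0.3125; next y=-2/5·3.125+1/4·(-0.3125)=-1.328125
n=2: y=-1.328125, sp=5, e=sp−y=6.328125; I=13.203125, D=e−e_prev=4.453125; u=1·6.328125+1/4·13.203125+5/4·4.453125≈15.195313; next y=-2/5·(-1.328125)+1/4·15.195313≈4.330078
n=3: y≈4.330078, sp=5, e=sp−y≈0.669922; I≈13.873047, D=e−e_prev≈-5.658203; u=1·0.669922+1/4·13.873047+5/4·(-5.658203)≈-2.934570; next y=-2/5·4.330078+1/4·(-2.934570)≈-2.465674
n=4: y≈-2.465674, sp=5, e=sp−y≈7.465674; I≈21.338721, D=e−e_prev≈6.795752; u=1·7.465674+1/4·21.338721+5/4·6.795752≈21.295044; next y=-2/5·(-2.465674)+1/4·21.295044≈6.310031
n=5: y≈6.310031, sp=5, e=sp−y≈-1.310031; I≈20.028690, D=e−e_prev≈-8.775704; u=1·(-1.310031)+1/4·20.028690+5/4·(-8.775704)≈-7.272488; next y=-2/5·6.310031+1/4·(-7.272488)≈-4.342134
n=6: y≈-4.342134, sp=5, e=sp−y≈9.342134; I≈29.370824, D=e−e_prev≈10.652165; u=1·9.342134+1/4·29.370824+5/4·10.652165≈30.000046; next y=-2/5·(-4.342134)+1/4·30.000046≈9.236865
n=7: y≈9.236865, sp=5, e=sp−y≈-4.236865; I≈25.133959, D=e−e_prev≈-13.579000; u=1·(-4.236865)+1/4·25.133959+5/4·(-13.579000)≈-14.927125; next y=-2/5·9.236865+1/4·(-14.927125)≈-7.426527
n=8: y≈-7.426527, sp=5, e=sp−y≈12.426527; I≈37.560487, D=e−e_prev≈16.663393; u=1·12.426527+1/4·37.560487+5/4·16.663393≈42.645890; next y=-2/5·(-7.426527)+1/4·42.645890≈13.632083
n=9: y≈13.632083, sp=5, e=sp−y≈-8.632083; I≈28.928403, D=e−e_prev≈-21.058611; u=1·(-8.632083)+1/4·28.928403+5/4·(-21.058611)≈-27.723246; next y=-2/5·13.632083+1/4·(-27.723246)≈-12.383645
n=10: y≈-12.383645, sp=5, e=sp−y≈17.383645; I≈46.312048, D=e−e_prev≈26.015728; u=1·17.383645+1/4·46.312048+5/4·26.015728≈61.481317; next y=-2/5·(-12.383645)+1/4·61.481317≈20.323787
n=11: y≈20.323787, sp=5, e=sp−y≈-15.323787; I≈30.988261, D=e−e_prev≈-32.707432; u=1·(-15.323787)+1/4·30.988261+5/4·(-32.707432)≈-48.461013; next y=-2/5·20.323787+1/4·(-48.461013)≈-20.244768
n=12: y≈-20.244768, sp=5, e=sp−y≈25.244768; I≈56.233029, D=e−e_prev≈40.568555; u=1·25.244768+1/4·56.233029+5/4·40.568555≈90.013720; next y=-2/5·(-20.244768)+1/4·90.013720≈30.601337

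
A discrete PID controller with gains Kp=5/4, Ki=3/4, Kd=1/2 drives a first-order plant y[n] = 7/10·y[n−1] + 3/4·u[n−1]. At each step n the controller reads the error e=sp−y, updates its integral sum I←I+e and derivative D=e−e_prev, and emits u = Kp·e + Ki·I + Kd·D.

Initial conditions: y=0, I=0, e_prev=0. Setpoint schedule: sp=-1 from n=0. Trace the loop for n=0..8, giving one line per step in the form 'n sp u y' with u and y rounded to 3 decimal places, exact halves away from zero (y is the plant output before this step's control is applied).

0 -1 -2.500 0.000
1 -1 1.938 -1.875
2 -1 -3.383 0.141
3 -1 3.218 -2.439
4 -1 -4.855 0.706
5 -1 5.071 -3.147
6 -1 -7.114 1.600
7 -1 7.848 -4.215
8 -1 -10.525 2.935

(exact arithmetic carried between steps; '≈' marks a value shown rounded to 6 d.p. or computed from one; I and e_prev carry over from the previous line; the table rounds u and y to 3 d.p., halves away from zero)
n=0: y=0, sp=-1, e=sp−y=-1; I=-1, D=e−e_prev=-1; u=5/4·(-1)+3/4·(-1)+1/2·(-1)=-2.5; next y=7/10·0+3/4·(-2.5)=-1.875
n=1: y=-1.875, sp=-1, e=sp−y=0.875; I=-0.125, D=e−e_prev=1.875; u=5/4·0.875+3/4·(-0.125)+1/2·1.875=1.9375; next y=7/10·(-1.875)+3/4·1.9375=0.140625
n=2: y=0.140625, sp=-1, e=sp−y=-1.140625; I=-1.265625, D=e−e_prev=-2.015625; u=5/4·(-1.140625)+3/4·(-1.265625)+1/2·(-2.015625)≈-3.382813; next y=7/10·0.140625+3/4·(-3.382813)≈-2.438672
n=3: y≈-2.438672, sp=-1, e=sp−y≈1.438672; I≈0.173047, D=e−e_prev≈2.579297; u=5/4·1.438672+3/4·0.173047+1/2·2.579297≈3.217773; next y=7/10·(-2.438672)+3/4·3.217773≈0.706260
n=4: y≈0.706260, sp=-1, e=sp−y≈-1.706260; I≈-1.533213, D=e−e_prev≈-3.144932; u=5/4·(-1.706260)+3/4·(-1.533213)+1/2·(-3.144932)≈-4.855200; next y=7/10·0.706260+3/4·(-4.855200)≈-3.147018
n=5: y≈-3.147018, sp=-1, e=sp−y≈2.147018; I≈0.613805, D=e−e_prev≈3.853278; u=5/4·2.147018+3/4·0.613805+1/2·3.853278≈5.070766; next y=7/10·(-3.147018)+3/4·5.070766≈1.600162
n=6: y≈1.600162, sp=-1, e=sp−y≈-2.600162; I≈-1.986356, D=e−e_prev≈-4.747180; u=5/4·(-2.600162)+3/4·(-1.986356)+1/2·(-4.747180)≈-7.113559; next y=7/10·1.600162+3/4·(-7.113559)≈-4.215056
n=7: y≈-4.215056, sp=-1, e=sp−y≈3.215056; I≈1.228700, D=e−e_prev≈5.815218; u=5/4·3.215056+3/4·1.228700+1/2·5.815218≈7.847954; next y=7/10·(-4.215056)+3/4·7.847954≈2.935426
n=8: y≈2.935426, sp=-1, e=sp−y≈-3.935426; I≈-2.706726, D=e−e_prev≈-7.150483; u=5/4·(-3.935426)+3/4·(-2.706726)+1/2·(-7.150483)≈-10.524569; next y=7/10·2.935426+3/4·(-10.524569)≈-5.838628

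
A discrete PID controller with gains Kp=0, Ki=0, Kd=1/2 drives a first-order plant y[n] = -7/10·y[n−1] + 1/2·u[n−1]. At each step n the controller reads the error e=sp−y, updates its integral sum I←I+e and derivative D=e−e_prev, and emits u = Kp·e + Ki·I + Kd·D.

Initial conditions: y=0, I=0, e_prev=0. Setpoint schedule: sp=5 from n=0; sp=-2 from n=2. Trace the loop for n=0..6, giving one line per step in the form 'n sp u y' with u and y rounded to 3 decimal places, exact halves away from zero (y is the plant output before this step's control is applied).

(exact arithmetic carried between steps; '≈' marks a value shown rounded to 6 d.p. or computed from one; I and e_prev carry over from the previous line; the table rounds u and y to 3 d.p., halves away from zero)
n=0: y=0, sp=5, e=sp−y=5; I=5, D=e−e_prev=5; u=0·5+0·5+1/2·5=2.5; next y=-7/10·0+1/2·2.5=1.25
n=1: y=1.25, sp=5, e=sp−y=3.75; I=8.75, D=e−e_prev=-1.25; u=0·3.75+0·8.75+1/2·(-1.25)=-0.625; next y=-7/10·1.25+1/2·(-0.625)=-1.1875
n=2: y=-1.1875, sp=-2, e=sp−y=-0.8125; I=7.9375, D=e−e_prev=-4.5625; u=0·(-0.8125)+0·7.9375+1/2·(-4.5625)=-2.28125; next y=-7/10·(-1.1875)+1/2·(-2.28125)=-0.309375
n=3: y=-0.309375, sp=-2, e=sp−y=-1.690625; I=6.246875, D=e−e_prev=-0.878125; u=0·(-1.690625)+0·6.246875+1/2·(-0.878125)≈-0.439063; next y=-7/10·(-0.309375)+1/2·(-0.439063)≈-0.002969
n=4: y≈-0.002969, sp=-2, e=sp−y≈-1.997031; I≈4.249844, D=e−e_prev≈-0.306406; u=0·(-1.997031)+0·4.249844+1/2·(-0.306406)≈-0.153203; next y=-7/10·(-0.002969)+1/2·(-0.153203)≈-0.074523
n=5: y≈-0.074523, sp=-2, e=sp−y≈-1.925477; I≈2.324367, D=e−e_prev≈0.071555; u=0·(-1.925477)+0·2.324367+1/2·0.071555≈0.035777; next y=-7/10·(-0.074523)+1/2·0.035777≈0.070055
n=6: y≈0.070055, sp=-2, e=sp−y≈-2.070055; I≈0.254312, D=e−e_prev≈-0.144579; u=0·(-2.070055)+0·0.254312+1/2·(-0.144579)≈-0.072289; next y=-7/10·0.070055+1/2·(-0.072289)≈-0.085183

0 5 2.500 0.000
1 5 -0.625 1.250
2 -2 -2.281 -1.188
3 -2 -0.439 -0.309
4 -2 -0.153 -0.003
5 -2 0.036 -0.075
6 -2 -0.072 0.070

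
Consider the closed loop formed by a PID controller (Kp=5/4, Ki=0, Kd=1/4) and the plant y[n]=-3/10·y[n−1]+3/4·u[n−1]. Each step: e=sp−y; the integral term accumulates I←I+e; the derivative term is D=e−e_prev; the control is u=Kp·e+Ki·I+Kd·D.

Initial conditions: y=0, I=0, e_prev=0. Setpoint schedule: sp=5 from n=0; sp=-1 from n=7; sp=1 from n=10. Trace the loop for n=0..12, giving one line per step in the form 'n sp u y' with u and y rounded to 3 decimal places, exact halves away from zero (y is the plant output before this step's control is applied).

(exact arithmetic carried between steps; '≈' marks a value shown rounded to 6 d.p. or computed from one; I and e_prev carry over from the previous line; the table rounds u and y to 3 d.p., halves away from zero)
n=0: y=0, sp=5, e=sp−y=5; I=5, D=e−e_prev=5; u=5/4·5+0·5+1/4·5=7.5; next y=-3/10·0+3/4·7.5=5.625
n=1: y=5.625, sp=5, e=sp−y=-0.625; I=4.375, D=e−e_prev=-5.625; u=5/4·(-0.625)+0·4.375+1/4·(-5.625)=-2.1875; next y=-3/10·5.625+3/4·(-2.1875)=-3.328125
n=2: y=-3.328125, sp=5, e=sp−y=8.328125; I=12.703125, D=e−e_prev=8.953125; u=5/4·8.328125+0·12.703125+1/4·8.953125≈12.648438; next y=-3/10·(-3.328125)+3/4·12.648438≈10.484766
n=3: y≈10.484766, sp=5, e=sp−y≈-5.484766; I≈7.218359, D=e−e_prev≈-13.812891; u=5/4·(-5.484766)+0·7.218359+1/4·(-13.812891)≈-10.309180; next y=-3/10·10.484766+3/4·(-10.309180)≈-10.877314
n=4: y≈-10.877314, sp=5, e=sp−y≈15.877314; I≈23.095674, D=e−e_prev≈21.362080; u=5/4·15.877314+0·23.095674+1/4·21.362080≈25.187163; next y=-3/10·(-10.877314)+3/4·25.187163≈22.153567
n=5: y≈22.153567, sp=5, e=sp−y≈-17.153567; I≈5.942107, D=e−e_prev≈-33.030881; u=5/4·(-17.153567)+0·5.942107+1/4·(-33.030881)≈-29.699679; next y=-3/10·22.153567+3/4·(-29.699679)≈-28.920829
n=6: y≈-28.920829, sp=5, e=sp−y≈33.920829; I≈39.862936, D=e−e_prev≈51.074396; u=5/4·33.920829+0·39.862936+1/4·51.074396≈55.169635; next y=-3/10·(-28.920829)+3/4·55.169635≈50.053475
n=7: y≈50.053475, sp=-1, e=sp−y≈-51.053475; I≈-11.190539, D=e−e_prev≈-84.974304; u=5/4·(-51.053475)+0·(-11.190539)+1/4·(-84.974304)≈-85.060420; next y=-3/10·50.053475+3/4·(-85.060420)≈-78.811357
n=8: y≈-78.811357, sp=-1, e=sp−y≈77.811357; I≈66.620818, D=e−e_prev≈128.864832; u=5/4·77.811357+0·66.620818+1/4·128.864832≈129.480405; next y=-3/10·(-78.811357)+3/4·129.480405≈120.753711
n=9: y≈120.753711, sp=-1, e=sp−y≈-121.753711; I≈-55.132892, D=e−e_prev≈-199.565068; u=5/4·(-121.753711)+0·(-55.132892)+1/4·(-199.565068)≈-202.083405; next y=-3/10·120.753711+3/4·(-202.083405)≈-187.788667
n=10: y≈-187.788667, sp=1, e=sp−y≈188.788667; I≈133.655775, D=e−e_prev≈310.542378; u=5/4·188.788667+0·133.655775+1/4·310.542378≈313.621428; next y=-3/10·(-187.788667)+3/4·313.621428≈291.552672
n=11: y≈291.552672, sp=1, e=sp−y≈-290.552672; I≈-156.896897, D=e−e_prev≈-479.341339; u=5/4·(-290.552672)+0·(-156.896897)+1/4·(-479.341339)≈-483.026174; next y=-3/10·291.552672+3/4·(-483.026174)≈-449.735432
n=12: y≈-449.735432, sp=1, e=sp−y≈450.735432; I≈293.838535, D=e−e_prev≈741.288104; u=5/4·450.735432+0·293.838535+1/4·741.288104≈748.741316; next y=-3/10·(-449.735432)+3/4·748.741316≈696.476617

0 5 7.500 0.000
1 5 -2.188 5.625
2 5 12.648 -3.328
3 5 -10.309 10.485
4 5 25.187 -10.877
5 5 -29.700 22.154
6 5 55.170 -28.921
7 -1 -85.060 50.053
8 -1 129.480 -78.811
9 -1 -202.083 120.754
10 1 313.621 -187.789
11 1 -483.026 291.553
12 1 748.741 -449.735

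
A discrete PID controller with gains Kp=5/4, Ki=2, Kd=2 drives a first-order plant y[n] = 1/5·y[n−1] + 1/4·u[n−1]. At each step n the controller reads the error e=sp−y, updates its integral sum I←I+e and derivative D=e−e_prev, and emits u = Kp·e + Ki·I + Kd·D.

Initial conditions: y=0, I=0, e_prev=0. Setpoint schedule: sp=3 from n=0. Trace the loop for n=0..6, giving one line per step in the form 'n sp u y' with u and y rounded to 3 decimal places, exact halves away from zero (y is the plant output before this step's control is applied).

0 3 15.750 0.000
1 3 -4.922 3.938
2 3 24.076 -0.443
3 3 -11.259 5.930
4 3 35.312 -1.629
5 3 -23.736 8.502
6 3 52.384 -4.234

(exact arithmetic carried between steps; '≈' marks a value shown rounded to 6 d.p. or computed from one; I and e_prev carry over from the previous line; the table rounds u and y to 3 d.p., halves away from zero)
n=0: y=0, sp=3, e=sp−y=3; I=3, D=e−e_prev=3; u=5/4·3+2·3+2·3=15.75; next y=1/5·0+1/4·15.75=3.9375
n=1: y=3.9375, sp=3, e=sp−y=-0.9375; I=2.0625, D=e−e_prev=-3.9375; u=5/4·(-0.9375)+2·2.0625+2·(-3.9375)=-4.921875; next y=1/5·3.9375+1/4·(-4.921875)≈-0.442969
n=2: y≈-0.442969, sp=3, e=sp−y≈3.442969; I≈5.505469, D=e−e_prev≈4.380469; u=5/4·3.442969+2·5.505469+2·4.380469≈24.075586; next y=1/5·(-0.442969)+1/4·24.075586≈5.930303
n=3: y≈5.930303, sp=3, e=sp−y≈-2.930303; I≈2.575166, D=e−e_prev≈-6.373271; u=5/4·(-2.930303)+2·2.575166+2·(-6.373271)≈-11.259089; next y=1/5·5.930303+1/4·(-11.259089)≈-1.628712
n=4: y≈-1.628712, sp=3, e=sp−y≈4.628712; I≈7.203878, D=e−e_prev≈7.559015; u=5/4·4.628712+2·7.203878+2·7.559015≈35.311674; next y=1/5·(-1.628712)+1/4·35.311674≈8.502176
n=5: y≈8.502176, sp=3, e=sp−y≈-5.502176; I≈1.701702, D=e−e_prev≈-10.130888; u=5/4·(-5.502176)+2·1.701702+2·(-10.130888)≈-23.736093; next y=1/5·8.502176+1/4·(-23.736093)≈-4.233588
n=6: y≈-4.233588, sp=3, e=sp−y≈7.233588; I≈8.935290, D=e−e_prev≈12.735764; u=5/4·7.233588+2·8.935290+2·12.735764≈52.384093; next y=1/5·(-4.233588)+1/4·52.384093≈12.249306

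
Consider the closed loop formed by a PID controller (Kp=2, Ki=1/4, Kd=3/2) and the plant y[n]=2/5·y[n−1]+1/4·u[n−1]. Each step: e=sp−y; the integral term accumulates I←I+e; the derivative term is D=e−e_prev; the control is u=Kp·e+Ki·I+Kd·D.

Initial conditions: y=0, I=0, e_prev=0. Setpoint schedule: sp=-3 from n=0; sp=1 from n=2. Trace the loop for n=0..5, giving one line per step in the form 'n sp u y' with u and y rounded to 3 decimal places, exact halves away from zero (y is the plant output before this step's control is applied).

(exact arithmetic carried between steps; '≈' marks a value shown rounded to 6 d.p. or computed from one; I and e_prev carry over from the previous line; the table rounds u and y to 3 d.p., halves away from zero)
n=0: y=0, sp=-3, e=sp−y=-3; I=-3, D=e−e_prev=-3; u=2·(-3)+1/4·(-3)+3/2·(-3)=-11.25; next y=2/5·0+1/4·(-11.25)=-2.8125
n=1: y=-2.8125, sp=-3, e=sp−y=-0.1875; I=-3.1875, D=e−e_prev=2.8125; u=2·(-0.1875)+1/4·(-3.1875)+3/2·2.8125=3.046875; next y=2/5·(-2.8125)+1/4·3.046875≈-0.363281
n=2: y≈-0.363281, sp=1, e=sp−y≈1.363281; I≈-1.824219, D=e−e_prev≈1.550781; u=2·1.363281+1/4·(-1.824219)+3/2·1.550781≈4.596680; next y=2/5·(-0.363281)+1/4·4.596680≈1.003857
n=3: y≈1.003857, sp=1, e=sp−y≈-0.003857; I≈-1.828076, D=e−e_prev≈-1.367139; u=2·(-0.003857)+1/4·(-1.828076)+3/2·(-1.367139)≈-2.515442; next y=2/5·1.003857+1/4·(-2.515442)≈-0.227318
n=4: y≈-0.227318, sp=1, e=sp−y≈1.227318; I≈-0.600759, D=e−e_prev≈1.231175; u=2·1.227318+1/4·(-0.600759)+3/2·1.231175≈4.151208; next y=2/5·(-0.227318)+1/4·4.151208≈0.946875
n=5: y≈0.946875, sp=1, e=sp−y≈0.053125; I≈-0.547634, D=e−e_prev≈-1.174192; u=2·0.053125+1/4·(-0.547634)+3/2·(-1.174192)≈-1.791947; next y=2/5·0.946875+1/4·(-1.791947)≈-0.069237

0 -3 -11.250 0.000
1 -3 3.047 -2.813
2 1 4.597 -0.363
3 1 -2.515 1.004
4 1 4.151 -0.227
5 1 -1.792 0.947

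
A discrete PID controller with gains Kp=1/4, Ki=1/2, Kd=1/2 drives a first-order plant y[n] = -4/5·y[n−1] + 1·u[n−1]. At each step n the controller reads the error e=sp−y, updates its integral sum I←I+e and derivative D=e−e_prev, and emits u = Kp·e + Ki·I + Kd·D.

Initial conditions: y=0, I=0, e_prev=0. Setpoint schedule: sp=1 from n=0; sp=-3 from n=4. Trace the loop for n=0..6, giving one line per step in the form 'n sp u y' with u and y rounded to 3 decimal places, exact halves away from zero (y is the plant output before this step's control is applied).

(exact arithmetic carried between steps; '≈' marks a value shown rounded to 6 d.p. or computed from one; I and e_prev carry over from the previous line; the table rounds u and y to 3 d.p., halves away from zero)
n=0: y=0, sp=1, e=sp−y=1; I=1, D=e−e_prev=1; u=1/4·1+1/2·1+1/2·1=1.25; next y=-4/5·0+1·1.25=1.25
n=1: y=1.25, sp=1, e=sp−y=-0.25; I=0.75, D=e−e_prev=-1.25; u=1/4·(-0.25)+1/2·0.75+1/2·(-1.25)=-0.3125; next y=-4/5·1.25+1·(-0.3125)=-1.3125
n=2: y=-1.3125, sp=1, e=sp−y=2.3125; I=3.0625, D=e−e_prev=2.5625; u=1/4·2.3125+1/2·3.0625+1/2·2.5625=3.390625; next y=-4/5·(-1.3125)+1·3.390625=4.440625
n=3: y=4.440625, sp=1, e=sp−y=-3.440625; I=-0.378125, D=e−e_prev=-5.753125; u=1/4·(-3.440625)+1/2·(-0.378125)+1/2·(-5.753125)≈-3.925781; next y=-4/5·4.440625+1·(-3.925781)≈-7.478281
n=4: y≈-7.478281, sp=-3, e=sp−y≈4.478281; I≈4.100156, D=e−e_prev≈7.918906; u=1/4·4.478281+1/2·4.100156+1/2·7.918906≈7.129102; next y=-4/5·(-7.478281)+1·7.129102≈13.111727
n=5: y≈13.111727, sp=-3, e=sp−y≈-16.111727; I≈-12.011570, D=e−e_prev≈-20.590008; u=1/4·(-16.111727)+1/2·(-12.011570)+1/2·(-20.590008)≈-20.328721; next y=-4/5·13.111727+1·(-20.328721)≈-30.818102
n=6: y≈-30.818102, sp=-3, e=sp−y≈27.818102; I≈15.806532, D=e−e_prev≈43.929829; u=1/4·27.818102+1/2·15.806532+1/2·43.929829≈36.822706; next y=-4/5·(-30.818102)+1·36.822706≈61.477187

0 1 1.250 0.000
1 1 -0.313 1.250
2 1 3.391 -1.313
3 1 -3.926 4.441
4 -3 7.129 -7.478
5 -3 -20.329 13.112
6 -3 36.823 -30.818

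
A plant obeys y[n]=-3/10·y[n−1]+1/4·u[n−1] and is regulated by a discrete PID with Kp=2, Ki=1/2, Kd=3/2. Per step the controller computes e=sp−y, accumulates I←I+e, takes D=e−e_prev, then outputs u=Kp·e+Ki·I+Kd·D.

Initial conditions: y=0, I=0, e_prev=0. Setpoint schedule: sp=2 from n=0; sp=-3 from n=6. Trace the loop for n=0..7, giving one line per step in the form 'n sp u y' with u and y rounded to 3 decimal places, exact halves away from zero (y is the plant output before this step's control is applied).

0 2 8.000 0.000
1 2 -2.000 2.000
2 2 13.400 -1.100
3 2 -8.820 3.680
4 2 25.466 -3.309
5 2 -25.036 7.359
6 -3 31.591 -8.467
7 -3 -57.532 10.438

(exact arithmetic carried between steps; '≈' marks a value shown rounded to 6 d.p. or computed from one; I and e_prev carry over from the previous line; the table rounds u and y to 3 d.p., halves away from zero)
n=0: y=0, sp=2, e=sp−y=2; I=2, D=e−e_prev=2; u=2·2+1/2·2+3/2·2=8; next y=-3/10·0+1/4·8=2
n=1: y=2, sp=2, e=sp−y=0; I=2, D=e−e_prev=-2; u=2·0+1/2·2+3/2·(-2)=-2; next y=-3/10·2+1/4·(-2)=-1.1
n=2: y=-1.1, sp=2, e=sp−y=3.1; I=5.1, D=e−e_prev=3.1; u=2·3.1+1/2·5.1+3/2·3.1=13.4; next y=-3/10·(-1.1)+1/4·13.4=3.68
n=3: y=3.68, sp=2, e=sp−y=-1.68; I=3.42, D=e−e_prev=-4.78; u=2·(-1.68)+1/2·3.42+3/2·(-4.78)=-8.82; next y=-3/10·3.68+1/4·(-8.82)=-3.309
n=4: y=-3.309, sp=2, e=sp−y=5.309; I=8.729, D=e−e_prev=6.989; u=2·5.309+1/2·8.729+3/2·6.989=25.466; next y=-3/10·(-3.309)+1/4·25.466=7.3592
n=5: y=7.3592, sp=2, e=sp−y=-5.3592; I=3.3698, D=e−e_prev=-10.6682; u=2·(-5.3592)+1/2·3.3698+3/2·(-10.6682)=-25.0358; next y=-3/10·7.3592+1/4·(-25.0358)=-8.46671
n=6: y=-8.46671, sp=-3, e=sp−y=5.46671; I=8.83651, D=e−e_prev=10.82591; u=2·5.46671+1/2·8.83651+3/2·10.82591=31.59054; next y=-3/10·(-8.46671)+1/4·31.59054=10.437648
n=7: y=10.437648, sp=-3, e=sp−y=-13.437648; I=-4.601138, D=e−e_prev=-18.904358; u=2·(-13.437648)+1/2·(-4.601138)+3/2·(-18.904358)=-57.532402; next y=-3/10·10.437648+1/4·(-57.532402)≈-17.514395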